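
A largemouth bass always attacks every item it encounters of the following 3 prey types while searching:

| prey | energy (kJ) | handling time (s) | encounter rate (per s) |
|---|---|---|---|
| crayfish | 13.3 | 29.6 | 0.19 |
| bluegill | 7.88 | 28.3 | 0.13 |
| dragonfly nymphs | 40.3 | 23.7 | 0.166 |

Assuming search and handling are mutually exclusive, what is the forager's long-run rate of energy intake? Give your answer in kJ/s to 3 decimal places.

0.719 kJ/s

R = Σλ_iE_i / (1 + Σλ_ih_i)
Numerator: 0.19×13.3 + 0.13×7.88 + 0.166×40.3 = 10.24
Denominator: 1 + 0.19×29.6 + 0.13×28.3 + 0.166×23.7 = 14.24
R = 10.24/14.24 = 0.7193 kJ/s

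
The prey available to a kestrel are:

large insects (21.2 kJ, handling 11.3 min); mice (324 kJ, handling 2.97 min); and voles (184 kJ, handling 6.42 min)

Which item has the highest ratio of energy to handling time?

In descending order of E/h:
mice: 324/2.97 = 109 kJ/min
voles: 184/6.42 = 28.7 kJ/min
large insects: 21.2/11.3 = 1.88 kJ/min

mice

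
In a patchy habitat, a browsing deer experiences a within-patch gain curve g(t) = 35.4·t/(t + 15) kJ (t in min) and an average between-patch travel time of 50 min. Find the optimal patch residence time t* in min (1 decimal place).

27.4 min

Maximise g(t)/(T+t): set derivative to zero → g'(t)(T+t) = g(t).
g'(t) = 35.4·15/(t + 15)². Setting 35.4·15/(t+15)² = 35.4t/[(t+15)(50+t)] gives 15(50+t) = t(t+15), so t² = 15×50 = 750.
t* = √750 = 27.39 min.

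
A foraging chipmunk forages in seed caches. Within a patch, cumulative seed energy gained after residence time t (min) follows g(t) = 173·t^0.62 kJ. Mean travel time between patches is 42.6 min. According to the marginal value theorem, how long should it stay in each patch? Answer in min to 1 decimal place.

69.5 min

By the marginal value theorem, leave when the instantaneous gain rate g'(t) equals the habitat-wide average g(t)/(T + t).
g'(t) = 0.62·173·t^-0.38. Setting 0.62·173·t^-0.38 = 173·t^0.62/(42.6+t) gives 0.62(42.6+t) = t, so 0.38·t = 0.62×42.6.
t* = 0.62×42.6/0.38 = 69.51 min.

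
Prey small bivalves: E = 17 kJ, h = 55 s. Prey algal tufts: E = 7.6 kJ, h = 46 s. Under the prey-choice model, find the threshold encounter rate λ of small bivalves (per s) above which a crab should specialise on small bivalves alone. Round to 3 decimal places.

0.021 per s

The zero-one rule: include algal tufts iff E₂/h₂ > λE₁/(1+λh₁). Equality gives the switch point.
λE₁h₂ = E₂ + λE₂h₁ ⇒ λ = E₂/(E₁h₂ − E₂h₁) = 7.6/(782 − 418) = 0.02088 per s.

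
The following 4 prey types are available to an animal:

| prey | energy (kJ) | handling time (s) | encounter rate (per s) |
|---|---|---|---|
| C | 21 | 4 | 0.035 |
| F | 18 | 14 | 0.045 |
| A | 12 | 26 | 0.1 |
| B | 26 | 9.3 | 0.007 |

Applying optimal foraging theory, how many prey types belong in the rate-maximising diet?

3

Profitabilities (E/h, kJ/s): C 5.25, B 2.8, F 1.29, A 0.462. Add prey in this order while the next type's profitability exceeds the intake rate on those already taken.
Rate on top 1: 0.6447. B: 2.8 > 0.6447 → include.
Rate on top 2: 0.7609. F: 1.29 > 0.7609 → include.
Rate on top 3: 0.9411. A: 0.462 < 0.9411 → exclude; stop.
Optimal diet: C, B, F — 3 of 4 types.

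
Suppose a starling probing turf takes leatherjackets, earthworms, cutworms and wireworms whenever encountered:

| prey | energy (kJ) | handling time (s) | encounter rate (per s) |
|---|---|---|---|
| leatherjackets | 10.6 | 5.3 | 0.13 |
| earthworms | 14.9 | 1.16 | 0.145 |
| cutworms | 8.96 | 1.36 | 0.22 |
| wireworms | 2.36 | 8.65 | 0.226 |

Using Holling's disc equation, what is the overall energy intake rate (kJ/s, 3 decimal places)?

Energy encountered per unit search time: 0.13×10.6 + 0.145×14.9 + 0.22×8.96 + 0.226×2.36 = 6.043 kJ/s.
Handling time per unit search time: 0.13×5.3 + 0.145×1.16 + 0.22×1.36 + 0.226×8.65 = 3.111.
Rate = 6.043/(1 + 3.111) = 1.47 kJ/s.

1.470 kJ/s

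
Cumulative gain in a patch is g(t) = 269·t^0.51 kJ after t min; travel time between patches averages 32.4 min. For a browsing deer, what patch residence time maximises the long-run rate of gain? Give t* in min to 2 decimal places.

33.72 min

Maximise g(t)/(T+t): set derivative to zero → g'(t)(T+t) = g(t).
g'(t) = 0.51·269·t^-0.49. Setting 0.51·269·t^-0.49 = 269·t^0.51/(32.4+t) gives 0.51(32.4+t) = t, so 0.49·t = 0.51×32.4.
t* = 0.51×32.4/0.49 = 33.72 min.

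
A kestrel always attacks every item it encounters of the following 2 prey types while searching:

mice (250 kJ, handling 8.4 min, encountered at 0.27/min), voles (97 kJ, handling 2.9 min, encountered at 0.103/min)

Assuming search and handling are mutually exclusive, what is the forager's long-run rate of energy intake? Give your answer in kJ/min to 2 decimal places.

R = Σλ_iE_i / (1 + Σλ_ih_i)
Numerator: 0.27×250 + 0.103×97 = 77.49
Denominator: 1 + 0.27×8.4 + 0.103×2.9 = 3.567
R = 77.49/3.567 = 21.73 kJ/min

21.73 kJ/min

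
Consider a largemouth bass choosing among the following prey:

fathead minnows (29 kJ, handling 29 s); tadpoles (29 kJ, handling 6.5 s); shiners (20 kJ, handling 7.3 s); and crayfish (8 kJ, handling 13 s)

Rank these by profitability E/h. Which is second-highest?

shiners

In descending order of E/h:
tadpoles: 29/6.5 = 4.46 kJ/s
shiners: 20/7.3 = 2.74 kJ/s
fathead minnows: 29/29 = 1 kJ/s
crayfish: 8/13 = 0.615 kJ/s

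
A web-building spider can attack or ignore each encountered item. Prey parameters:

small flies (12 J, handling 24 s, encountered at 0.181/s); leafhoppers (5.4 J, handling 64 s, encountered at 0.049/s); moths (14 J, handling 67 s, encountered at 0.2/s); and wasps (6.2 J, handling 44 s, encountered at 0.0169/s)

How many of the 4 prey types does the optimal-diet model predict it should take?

1

Profitabilities (E/h, J/s): small flies 0.5, moths 0.209, wasps 0.141, leafhoppers 0.0844. Add prey in this order while the next type's profitability exceeds the intake rate on those already taken.
Rate on top 1: 0.4064. moths: 0.209 < 0.4064 → exclude; stop.
Optimal diet: small flies — 1 of 4 types.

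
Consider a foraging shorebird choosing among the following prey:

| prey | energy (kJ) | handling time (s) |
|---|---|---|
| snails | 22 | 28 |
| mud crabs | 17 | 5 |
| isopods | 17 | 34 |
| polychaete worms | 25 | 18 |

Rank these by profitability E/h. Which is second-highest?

Profitability E/h (kJ/s): snails = 22/28 = 0.786, mud crabs = 17/5 = 3.4, isopods = 17/34 = 0.5, polychaete worms = 25/18 = 1.39.
Ranked: mud crabs > polychaete worms > snails > isopods.

polychaete worms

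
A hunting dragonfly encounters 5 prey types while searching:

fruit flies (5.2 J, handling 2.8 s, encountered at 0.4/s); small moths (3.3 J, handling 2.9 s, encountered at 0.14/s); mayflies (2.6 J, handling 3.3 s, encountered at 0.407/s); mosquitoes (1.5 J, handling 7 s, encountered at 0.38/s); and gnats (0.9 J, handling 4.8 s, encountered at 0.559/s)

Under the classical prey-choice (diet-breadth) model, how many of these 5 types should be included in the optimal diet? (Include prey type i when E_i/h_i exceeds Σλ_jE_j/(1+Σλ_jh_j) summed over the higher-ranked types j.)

2

E/h in descending order: fruit flies 1.86, small moths 1.14, mayflies 0.788, mosquitoes 0.214, gnats 0.188 J/s. The optimal diet is the largest prefix of this list for which every included type satisfies E_i/h_i > R on the types above it.
Rate on top 1: 0.9811. small moths: 1.14 > 0.9811 → include.
Rate on top 2: 1.006. mayflies: 0.788 < 1.006 → exclude; stop.
Optimal diet: fruit flies, small moths — 2 of 5 types.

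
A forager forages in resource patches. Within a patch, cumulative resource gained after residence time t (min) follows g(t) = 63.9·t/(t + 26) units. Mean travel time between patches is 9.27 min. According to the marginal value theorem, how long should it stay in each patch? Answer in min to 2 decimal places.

Maximise g(t)/(T+t): set derivative to zero → g'(t)(T+t) = g(t).
g'(t) = 63.9·26/(t + 26)². Setting 63.9·26/(t+26)² = 63.9t/[(t+26)(9.27+t)] gives 26(9.27+t) = t(t+26), so t² = 26×9.27 = 241.
t* = √241 = 15.52 min.

15.52 min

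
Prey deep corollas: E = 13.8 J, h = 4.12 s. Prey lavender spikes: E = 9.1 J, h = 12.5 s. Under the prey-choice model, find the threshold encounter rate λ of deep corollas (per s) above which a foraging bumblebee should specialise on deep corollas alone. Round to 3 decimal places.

The zero-one rule: include lavender spikes iff E₂/h₂ > λE₁/(1+λh₁). Equality gives the switch point.
λE₁h₂ = E₂ + λE₂h₁ ⇒ λ = E₂/(E₁h₂ − E₂h₁) = 9.1/(172.5 − 37.49) = 0.0674 per s.

0.067 per s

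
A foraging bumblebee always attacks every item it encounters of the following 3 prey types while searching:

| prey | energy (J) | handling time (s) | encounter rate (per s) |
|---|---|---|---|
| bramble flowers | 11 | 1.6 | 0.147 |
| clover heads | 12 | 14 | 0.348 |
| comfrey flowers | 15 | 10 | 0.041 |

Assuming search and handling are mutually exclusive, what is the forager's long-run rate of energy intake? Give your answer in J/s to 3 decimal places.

R = (0.147×11 + 0.348×12 + 0.041×15) / (1 + 0.147×1.6 + 0.348×14 + 0.041×10) = 6.408/6.517 = 0.9832 J/s.

0.983 J/s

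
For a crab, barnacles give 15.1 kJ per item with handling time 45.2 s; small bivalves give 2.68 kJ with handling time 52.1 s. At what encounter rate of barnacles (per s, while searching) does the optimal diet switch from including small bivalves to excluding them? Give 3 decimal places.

The zero-one rule: include small bivalves iff E₂/h₂ > λE₁/(1+λh₁). Equality gives the switch point.
λE₁h₂ = E₂ + λE₂h₁ ⇒ λ = E₂/(E₁h₂ − E₂h₁) = 2.68/(786.7 − 121.1) = 0.004027 per s.

0.004 per s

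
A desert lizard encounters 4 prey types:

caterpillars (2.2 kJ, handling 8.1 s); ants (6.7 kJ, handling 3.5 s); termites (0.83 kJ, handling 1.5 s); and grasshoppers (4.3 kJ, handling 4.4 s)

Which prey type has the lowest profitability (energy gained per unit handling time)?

Profitability E/h (kJ/s): caterpillars = 2.2/8.1 = 0.272, ants = 6.7/3.5 = 1.91, termites = 0.83/1.5 = 0.553, grasshoppers = 4.3/4.4 = 0.977.
Ranked: ants > grasshoppers > termites > caterpillars.

caterpillars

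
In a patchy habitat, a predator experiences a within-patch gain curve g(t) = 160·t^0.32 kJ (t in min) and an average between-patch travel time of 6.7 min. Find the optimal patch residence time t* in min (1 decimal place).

3.2 min

Maximise g(t)/(T+t): set derivative to zero → g'(t)(T+t) = g(t).
g'(t) = 0.32·160·t^-0.68. Setting 0.32·160·t^-0.68 = 160·t^0.32/(6.7+t) gives 0.32(6.7+t) = t, so 0.68·t = 0.32×6.7.
t* = 0.32×6.7/0.68 = 3.153 min.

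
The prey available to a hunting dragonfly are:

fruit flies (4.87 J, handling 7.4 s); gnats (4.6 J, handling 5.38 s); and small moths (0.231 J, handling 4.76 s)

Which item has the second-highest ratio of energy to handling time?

fruit flies

Profitability E/h (J/s): fruit flies = 4.87/7.4 = 0.658, gnats = 4.6/5.38 = 0.855, small moths = 0.231/4.76 = 0.0485.
Ranked: gnats > fruit flies > small moths.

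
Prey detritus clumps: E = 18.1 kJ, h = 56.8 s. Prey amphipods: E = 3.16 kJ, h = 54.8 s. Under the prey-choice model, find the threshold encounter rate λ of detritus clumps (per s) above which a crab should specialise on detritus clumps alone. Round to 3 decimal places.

The zero-one rule: include amphipods iff E₂/h₂ > λE₁/(1+λh₁). Equality gives the switch point.
λE₁h₂ = E₂ + λE₂h₁ ⇒ λ = E₂/(E₁h₂ − E₂h₁) = 3.16/(991.9 − 179.5) = 0.00389 per s.

0.004 per s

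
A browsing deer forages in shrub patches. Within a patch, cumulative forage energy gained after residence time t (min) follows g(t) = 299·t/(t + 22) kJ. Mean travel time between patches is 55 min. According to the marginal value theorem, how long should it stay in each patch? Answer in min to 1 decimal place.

Optimal t* satisfies g'(t*) = g(t*)/(T + t*).
g'(t) = 299·22/(t + 22)². Setting 299·22/(t+22)² = 299t/[(t+22)(55+t)] gives 22(55+t) = t(t+22), so t² = 22×55 = 1210.
t* = √1210 = 34.79 min.

34.8 min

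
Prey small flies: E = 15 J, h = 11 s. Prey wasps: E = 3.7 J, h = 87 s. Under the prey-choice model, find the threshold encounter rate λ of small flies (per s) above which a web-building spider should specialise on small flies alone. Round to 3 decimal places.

0.003 per s

At the threshold, the rate on small flies alone equals the profitability of wasps: λ·15/(1 + λ·11) = 3.7/87 = 0.04253.
Rearranging, λ(15 − 0.04253×11) = 0.04253, so λ = 0.04253/14.53 = 0.002927 per s.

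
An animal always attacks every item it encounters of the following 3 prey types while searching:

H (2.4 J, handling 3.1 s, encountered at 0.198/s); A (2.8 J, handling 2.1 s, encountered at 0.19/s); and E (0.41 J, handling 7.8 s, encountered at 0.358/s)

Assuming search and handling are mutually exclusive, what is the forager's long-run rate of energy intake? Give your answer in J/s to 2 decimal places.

0.24 J/s

R = Σλ_iE_i / (1 + Σλ_ih_i)
Numerator: 0.198×2.4 + 0.19×2.8 + 0.358×0.41 = 1.154
Denominator: 1 + 0.198×3.1 + 0.19×2.1 + 0.358×7.8 = 4.805
R = 1.154/4.805 = 0.2402 J/s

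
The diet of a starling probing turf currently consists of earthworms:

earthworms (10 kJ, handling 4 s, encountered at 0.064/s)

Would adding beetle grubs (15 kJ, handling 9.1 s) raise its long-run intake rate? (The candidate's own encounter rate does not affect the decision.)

Current rate: (0.064×10)/(1 + 0.064×4) = 0.5096 kJ/s.
Profitability of beetle grubs: 15/9.1 = 1.648 kJ/s.
1.648 > 0.5096, so adding beetle grubs raises the average — include it.

Yes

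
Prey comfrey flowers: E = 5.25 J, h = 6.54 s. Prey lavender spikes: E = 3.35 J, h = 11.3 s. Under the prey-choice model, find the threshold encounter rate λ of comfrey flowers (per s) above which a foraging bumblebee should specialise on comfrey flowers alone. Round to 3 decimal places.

The zero-one rule: include lavender spikes iff E₂/h₂ > λE₁/(1+λh₁). Equality gives the switch point.
λE₁h₂ = E₂ + λE₂h₁ ⇒ λ = E₂/(E₁h₂ − E₂h₁) = 3.35/(59.33 − 21.91) = 0.08953 per s.

0.090 per s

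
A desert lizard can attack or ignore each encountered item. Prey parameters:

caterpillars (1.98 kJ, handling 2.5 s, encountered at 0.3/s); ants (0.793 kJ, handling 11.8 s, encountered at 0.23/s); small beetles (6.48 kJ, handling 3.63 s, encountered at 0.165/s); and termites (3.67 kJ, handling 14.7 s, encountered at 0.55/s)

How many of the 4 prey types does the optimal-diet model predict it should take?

2

Profitabilities (E/h, kJ/s): small beetles 1.79, caterpillars 0.792, termites 0.25, ants 0.0672. Add prey in this order while the next type's profitability exceeds the intake rate on those already taken.
Rate on top 1: 0.6687. caterpillars: 0.792 > 0.6687 → include.
Rate on top 2: 0.7081. termites: 0.25 < 0.7081 → exclude; stop.
Optimal diet: small beetles, caterpillars — 2 of 4 types.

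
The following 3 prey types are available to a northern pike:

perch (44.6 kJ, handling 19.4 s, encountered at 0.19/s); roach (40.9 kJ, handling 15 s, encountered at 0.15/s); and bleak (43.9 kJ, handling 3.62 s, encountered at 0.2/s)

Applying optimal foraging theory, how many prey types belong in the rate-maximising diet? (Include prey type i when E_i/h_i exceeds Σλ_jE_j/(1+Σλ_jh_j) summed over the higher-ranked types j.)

Rank by E/h (kJ/s): bleak 12.1, roach 2.73, perch 2.3. Include each in turn until the next type's E/h falls below the running intake rate.
Rate on top 1: 5.093. roach: 2.73 < 5.093 → exclude; stop.
Optimal diet: bleak — 1 of 3 types.

1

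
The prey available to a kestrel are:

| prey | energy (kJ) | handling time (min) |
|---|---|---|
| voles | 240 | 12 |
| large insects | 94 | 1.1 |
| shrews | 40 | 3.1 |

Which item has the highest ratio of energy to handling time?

large insects

Profitability E/h (kJ/min): voles = 240/12 = 20, large insects = 94/1.1 = 85.5, shrews = 40/3.1 = 12.9.
Ranked: large insects > voles > shrews.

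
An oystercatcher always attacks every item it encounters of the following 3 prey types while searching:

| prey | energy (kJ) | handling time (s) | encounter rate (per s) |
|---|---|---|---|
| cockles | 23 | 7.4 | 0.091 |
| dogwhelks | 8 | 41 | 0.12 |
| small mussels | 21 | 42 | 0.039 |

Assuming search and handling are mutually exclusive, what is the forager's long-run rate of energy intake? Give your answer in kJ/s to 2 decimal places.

R = Σλ_iE_i / (1 + Σλ_ih_i)
Numerator: 0.091×23 + 0.12×8 + 0.039×21 = 3.872
Denominator: 1 + 0.091×7.4 + 0.12×41 + 0.039×42 = 8.231
R = 3.872/8.231 = 0.4704 kJ/s

0.47 kJ/s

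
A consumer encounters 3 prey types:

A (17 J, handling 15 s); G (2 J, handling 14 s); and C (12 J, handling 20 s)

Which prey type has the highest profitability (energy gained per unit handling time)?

Profitability E/h (J/s): A = 17/15 = 1.13, G = 2/14 = 0.143, C = 12/20 = 0.6.
Ranked: A > C > G.

A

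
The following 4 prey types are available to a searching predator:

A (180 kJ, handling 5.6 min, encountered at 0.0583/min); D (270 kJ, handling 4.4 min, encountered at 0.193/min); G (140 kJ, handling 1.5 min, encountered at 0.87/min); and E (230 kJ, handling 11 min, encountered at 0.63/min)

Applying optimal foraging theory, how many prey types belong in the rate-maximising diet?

2

Profitabilities (E/h, kJ/min): G 93.3, D 61.4, A 32.1, E 20.9. Add prey in this order while the next type's profitability exceeds the intake rate on those already taken.
Rate on top 1: 52.84. D: 61.4 > 52.84 → include.
Rate on top 2: 55.14. A: 32.1 < 55.14 → exclude; stop.
Optimal diet: G, D — 2 of 4 types.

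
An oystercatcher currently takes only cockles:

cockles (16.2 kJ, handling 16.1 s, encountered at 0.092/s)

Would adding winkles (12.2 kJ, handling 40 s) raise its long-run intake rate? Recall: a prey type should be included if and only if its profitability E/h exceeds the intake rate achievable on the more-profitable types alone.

No

On cockles alone, R = ΣλE/(1+Σλh) = 1.49/2.481 = 0.6007 kJ/s.
Profitability of winkles: 12.2/40 = 0.305 kJ/s.
Since 0.305 < R, time spent handling winkles is better spent searching.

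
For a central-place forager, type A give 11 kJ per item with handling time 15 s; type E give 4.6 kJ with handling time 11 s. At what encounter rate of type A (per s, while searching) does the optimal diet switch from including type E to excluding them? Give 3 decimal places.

Drop type E once their profitability E₂/h₂ falls below the rate achievable on type A alone: E₂/h₂ = λE₁/(1 + λh₁).
Solve for λ: λE₁h₂ = E₂(1 + λh₁) → λ(E₁h₂ − E₂h₁) = E₂ → λ = E₂/(E₁h₂ − E₂h₁).
λ = 4.6/(11×11 − 4.6×15) = 4.6/52 = 0.08846 per s.

0.088 per s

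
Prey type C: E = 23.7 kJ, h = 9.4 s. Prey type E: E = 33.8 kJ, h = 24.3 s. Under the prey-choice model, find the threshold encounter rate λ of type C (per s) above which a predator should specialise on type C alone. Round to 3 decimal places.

0.131 per s

At the threshold, the rate on type C alone equals the profitability of type E: λ·23.7/(1 + λ·9.4) = 33.8/24.3 = 1.391.
Rearranging, λ(23.7 − 1.391×9.4) = 1.391, so λ = 1.391/10.63 = 0.1309 per s.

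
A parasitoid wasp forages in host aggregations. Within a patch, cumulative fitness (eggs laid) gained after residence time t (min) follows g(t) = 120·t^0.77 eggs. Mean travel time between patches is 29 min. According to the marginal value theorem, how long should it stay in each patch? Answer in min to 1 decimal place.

97.1 min

Maximise g(t)/(T+t): set derivative to zero → g'(t)(T+t) = g(t).
g'(t) = 0.77·120·t^-0.23. Setting 0.77·120·t^-0.23 = 120·t^0.77/(29+t) gives 0.77(29+t) = t, so 0.23·t = 0.77×29.
t* = 0.77×29/0.23 = 97.09 min.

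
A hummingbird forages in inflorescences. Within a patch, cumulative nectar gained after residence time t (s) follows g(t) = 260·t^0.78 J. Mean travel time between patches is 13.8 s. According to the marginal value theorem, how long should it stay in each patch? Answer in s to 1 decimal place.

48.9 s

Maximise g(t)/(T+t): set derivative to zero → g'(t)(T+t) = g(t).
g'(t) = 0.78·260·t^-0.22. Setting 0.78·260·t^-0.22 = 260·t^0.78/(13.8+t) gives 0.78(13.8+t) = t, so 0.22·t = 0.78×13.8.
t* = 0.78×13.8/0.22 = 48.93 s.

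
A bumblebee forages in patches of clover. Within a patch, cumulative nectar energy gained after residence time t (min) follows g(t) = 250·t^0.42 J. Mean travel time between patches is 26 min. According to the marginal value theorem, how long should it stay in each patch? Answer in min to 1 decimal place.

18.8 min

Optimal t* satisfies g'(t*) = g(t*)/(T + t*).
g'(t) = 0.42·250·t^-0.58. Setting 0.42·250·t^-0.58 = 250·t^0.42/(26+t) gives 0.42(26+t) = t, so 0.58·t = 0.42×26.
t* = 0.42×26/0.58 = 18.83 min.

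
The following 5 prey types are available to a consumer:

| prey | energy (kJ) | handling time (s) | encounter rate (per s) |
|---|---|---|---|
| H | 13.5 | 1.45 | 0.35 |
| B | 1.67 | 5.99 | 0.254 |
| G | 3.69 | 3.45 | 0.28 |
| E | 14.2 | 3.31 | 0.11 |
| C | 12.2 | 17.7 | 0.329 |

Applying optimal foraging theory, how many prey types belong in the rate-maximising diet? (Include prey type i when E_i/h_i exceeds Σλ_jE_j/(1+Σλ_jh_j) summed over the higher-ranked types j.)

Profitabilities (E/h, kJ/s): H 9.31, E 4.29, G 1.07, C 0.689, B 0.279. Add prey in this order while the next type's profitability exceeds the intake rate on those already taken.
Rate on top 1: 3.134. E: 4.29 > 3.134 → include.
Rate on top 2: 3.359. G: 1.07 < 3.359 → exclude; stop.
Optimal diet: H, E — 2 of 5 types.

2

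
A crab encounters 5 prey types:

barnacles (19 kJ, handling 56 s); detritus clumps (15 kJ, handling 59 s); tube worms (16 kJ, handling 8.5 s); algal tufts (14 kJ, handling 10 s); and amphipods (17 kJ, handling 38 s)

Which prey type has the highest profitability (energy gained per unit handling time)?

tube worms

Profitability E/h (kJ/s): barnacles = 19/56 = 0.339, detritus clumps = 15/59 = 0.254, tube worms = 16/8.5 = 1.88, algal tufts = 14/10 = 1.4, amphipods = 17/38 = 0.447.
Ranked: tube worms > algal tufts > amphipods > barnacles > detritus clumps.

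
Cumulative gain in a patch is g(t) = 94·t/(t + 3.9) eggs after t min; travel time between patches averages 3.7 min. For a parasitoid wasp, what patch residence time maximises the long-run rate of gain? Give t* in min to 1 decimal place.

3.8 min

Maximise g(t)/(T+t): set derivative to zero → g'(t)(T+t) = g(t).
g'(t) = 94·3.9/(t + 3.9)². Setting 94·3.9/(t+3.9)² = 94t/[(t+3.9)(3.7+t)] gives 3.9(3.7+t) = t(t+3.9), so t² = 3.9×3.7 = 14.43.
t* = √14.43 = 3.799 min.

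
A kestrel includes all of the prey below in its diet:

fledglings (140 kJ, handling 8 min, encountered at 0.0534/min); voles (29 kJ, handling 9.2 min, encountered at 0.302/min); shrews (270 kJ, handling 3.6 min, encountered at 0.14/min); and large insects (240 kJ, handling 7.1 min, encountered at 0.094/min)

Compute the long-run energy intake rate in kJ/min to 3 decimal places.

14.245 kJ/min

Energy encountered per unit search time: 0.0534×140 + 0.302×29 + 0.14×270 + 0.094×240 = 76.59 kJ/min.
Handling time per unit search time: 0.0534×8 + 0.302×9.2 + 0.14×3.6 + 0.094×7.1 = 4.377.
Rate = 76.59/(1 + 4.377) = 14.24 kJ/min.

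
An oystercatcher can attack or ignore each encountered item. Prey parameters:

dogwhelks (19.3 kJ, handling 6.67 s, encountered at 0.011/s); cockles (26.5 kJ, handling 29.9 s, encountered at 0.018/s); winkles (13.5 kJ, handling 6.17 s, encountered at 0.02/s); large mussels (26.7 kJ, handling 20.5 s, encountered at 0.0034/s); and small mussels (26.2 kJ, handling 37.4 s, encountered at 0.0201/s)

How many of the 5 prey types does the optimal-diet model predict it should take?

5

Profitabilities (E/h, kJ/s): dogwhelks 2.89, winkles 2.19, large mussels 1.3, cockles 0.886, small mussels 0.701. Add prey in this order while the next type's profitability exceeds the intake rate on those already taken.
Rate on top 1: 0.1978. winkles: 2.19 > 0.1978 → include.
Rate on top 2: 0.403. large mussels: 1.3 > 0.403 → include.
Rate on top 3: 0.4525. cockles: 0.886 > 0.4525 → include.
Rate on top 4: 0.5819. small mussels: 0.701 > 0.5819 → include.
Optimal diet: dogwhelks, winkles, large mussels, cockles, small mussels — 5 of 5 types.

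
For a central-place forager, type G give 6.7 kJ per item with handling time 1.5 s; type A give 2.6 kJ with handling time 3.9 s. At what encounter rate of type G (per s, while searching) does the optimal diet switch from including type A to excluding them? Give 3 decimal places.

0.117 per s

The zero-one rule: include type A iff E₂/h₂ > λE₁/(1+λh₁). Equality gives the switch point.
λE₁h₂ = E₂ + λE₂h₁ ⇒ λ = E₂/(E₁h₂ − E₂h₁) = 2.6/(26.13 − 3.9) = 0.117 per s.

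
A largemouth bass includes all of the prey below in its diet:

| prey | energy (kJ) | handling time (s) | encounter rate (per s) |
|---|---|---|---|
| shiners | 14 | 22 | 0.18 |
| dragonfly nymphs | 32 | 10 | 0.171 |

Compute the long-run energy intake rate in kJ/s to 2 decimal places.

Energy encountered per unit search time: 0.18×14 + 0.171×32 = 7.992 kJ/s.
Handling time per unit search time: 0.18×22 + 0.171×10 = 5.67.
Rate = 7.992/(1 + 5.67) = 1.198 kJ/s.

1.20 kJ/s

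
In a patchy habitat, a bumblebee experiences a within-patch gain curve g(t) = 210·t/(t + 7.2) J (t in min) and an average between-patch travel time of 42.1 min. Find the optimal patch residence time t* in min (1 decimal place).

17.4 min

Optimal t* satisfies g'(t*) = g(t*)/(T + t*).
g'(t) = 210·7.2/(t + 7.2)². Setting 210·7.2/(t+7.2)² = 210t/[(t+7.2)(42.1+t)] gives 7.2(42.1+t) = t(t+7.2), so t² = 7.2×42.1 = 303.1.
t* = √303.1 = 17.41 min.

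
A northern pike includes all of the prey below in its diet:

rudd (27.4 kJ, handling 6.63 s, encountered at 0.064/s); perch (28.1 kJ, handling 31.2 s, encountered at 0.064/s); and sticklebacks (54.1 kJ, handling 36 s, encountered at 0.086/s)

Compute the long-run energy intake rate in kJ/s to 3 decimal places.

R = (0.064×27.4 + 0.064×28.1 + 0.086×54.1) / (1 + 0.064×6.63 + 0.064×31.2 + 0.086×36) = 8.205/6.517 = 1.259 kJ/s.

1.259 kJ/s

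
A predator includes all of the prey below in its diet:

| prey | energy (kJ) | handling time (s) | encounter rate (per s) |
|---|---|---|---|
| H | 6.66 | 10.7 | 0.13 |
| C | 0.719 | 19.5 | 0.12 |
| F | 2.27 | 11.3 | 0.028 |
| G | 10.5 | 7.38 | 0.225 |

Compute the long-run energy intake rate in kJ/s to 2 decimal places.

0.50 kJ/s

R = (0.13×6.66 + 0.12×0.719 + 0.028×2.27 + 0.225×10.5) / (1 + 0.13×10.7 + 0.12×19.5 + 0.028×11.3 + 0.225×7.38) = 3.378/6.708 = 0.5036 kJ/s.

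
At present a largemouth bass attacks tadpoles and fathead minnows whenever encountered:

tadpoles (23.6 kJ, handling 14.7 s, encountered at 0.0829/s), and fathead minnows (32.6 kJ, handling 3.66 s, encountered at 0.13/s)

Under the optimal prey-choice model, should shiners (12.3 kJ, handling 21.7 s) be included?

Intake rate on the current diet: R = (0.0829×23.6 + 0.13×32.6) / (1 + 0.0829×14.7 + 0.13×3.66) = 6.194/2.694 = 2.299 kJ/s.
Profitability of shiners: 12.3/21.7 = 0.5668 kJ/s.
Since 0.5668 < R, time spent handling shiners is better spent searching.

No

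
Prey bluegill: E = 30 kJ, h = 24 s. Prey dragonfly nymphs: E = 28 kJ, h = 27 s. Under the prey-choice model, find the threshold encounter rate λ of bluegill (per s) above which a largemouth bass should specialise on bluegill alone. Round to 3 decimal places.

0.203 per s

At the threshold, the rate on bluegill alone equals the profitability of dragonfly nymphs: λ·30/(1 + λ·24) = 28/27 = 1.037.
Rearranging, λ(30 − 1.037×24) = 1.037, so λ = 1.037/5.111 = 0.2029 per s.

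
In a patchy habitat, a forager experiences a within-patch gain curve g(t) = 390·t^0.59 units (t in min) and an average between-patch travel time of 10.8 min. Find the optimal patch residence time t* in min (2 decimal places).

15.54 min

Maximise g(t)/(T+t): set derivative to zero → g'(t)(T+t) = g(t).
g'(t) = 0.59·390·t^-0.41. Setting 0.59·390·t^-0.41 = 390·t^0.59/(10.8+t) gives 0.59(10.8+t) = t, so 0.41·t = 0.59×10.8.
t* = 0.59×10.8/0.41 = 15.54 min.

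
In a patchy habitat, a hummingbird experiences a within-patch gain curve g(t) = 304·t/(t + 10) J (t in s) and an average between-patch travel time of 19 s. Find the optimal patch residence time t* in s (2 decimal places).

Maximise g(t)/(T+t): set derivative to zero → g'(t)(T+t) = g(t).
g'(t) = 304·10/(t + 10)². Setting 304·10/(t+10)² = 304t/[(t+10)(19+t)] gives 10(19+t) = t(t+10), so t² = 10×19 = 190.
t* = √190 = 13.78 s.

13.78 s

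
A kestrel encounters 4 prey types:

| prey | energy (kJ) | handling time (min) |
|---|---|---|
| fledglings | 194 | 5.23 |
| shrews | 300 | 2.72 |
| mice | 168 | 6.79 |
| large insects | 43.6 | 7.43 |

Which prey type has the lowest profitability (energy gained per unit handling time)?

Profitability E/h (kJ/min): fledglings = 194/5.23 = 37.1, shrews = 300/2.72 = 110, mice = 168/6.79 = 24.7, large insects = 43.6/7.43 = 5.87.
Ranked: shrews > fledglings > mice > large insects.

large insects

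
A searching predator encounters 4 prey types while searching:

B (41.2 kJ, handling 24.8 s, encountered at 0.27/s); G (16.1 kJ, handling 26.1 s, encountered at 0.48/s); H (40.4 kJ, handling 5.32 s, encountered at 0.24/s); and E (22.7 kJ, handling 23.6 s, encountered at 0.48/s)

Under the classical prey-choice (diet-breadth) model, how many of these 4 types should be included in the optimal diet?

E/h in descending order: H 7.59, B 1.66, E 0.962, G 0.617 kJ/s. The optimal diet is the largest prefix of this list for which every included type satisfies E_i/h_i > R on the types above it.
Rate on top 1: 4.259. B: 1.66 < 4.259 → exclude; stop.
Optimal diet: H — 1 of 4 types.

1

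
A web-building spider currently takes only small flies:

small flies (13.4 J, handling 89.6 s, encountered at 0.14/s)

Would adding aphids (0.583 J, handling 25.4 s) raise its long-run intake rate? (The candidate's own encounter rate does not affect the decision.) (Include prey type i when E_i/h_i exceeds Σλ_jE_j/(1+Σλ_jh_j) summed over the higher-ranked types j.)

Current rate: (0.14×13.4)/(1 + 0.14×89.6) = 0.1385 J/s.
aphids: E/h = 0.583/25.4 = 0.02295 J/s.
0.02295 < 0.1385, so adding aphids would lower the average — exclude it.

No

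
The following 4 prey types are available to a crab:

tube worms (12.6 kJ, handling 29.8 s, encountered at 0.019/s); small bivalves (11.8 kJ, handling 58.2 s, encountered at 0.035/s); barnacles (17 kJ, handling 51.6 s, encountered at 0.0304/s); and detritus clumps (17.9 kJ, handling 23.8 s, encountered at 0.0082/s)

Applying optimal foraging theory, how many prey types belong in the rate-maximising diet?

Profitabilities (E/h, kJ/s): detritus clumps 0.752, tube worms 0.423, barnacles 0.329, small bivalves 0.203. Add prey in this order while the next type's profitability exceeds the intake rate on those already taken.
Rate on top 1: 0.1228. tube worms: 0.423 > 0.1228 → include.
Rate on top 2: 0.2193. barnacles: 0.329 > 0.2193 → include.
Rate on top 3: 0.2712. small bivalves: 0.203 < 0.2712 → exclude; stop.
Optimal diet: detritus clumps, tube worms, barnacles — 3 of 4 types.

3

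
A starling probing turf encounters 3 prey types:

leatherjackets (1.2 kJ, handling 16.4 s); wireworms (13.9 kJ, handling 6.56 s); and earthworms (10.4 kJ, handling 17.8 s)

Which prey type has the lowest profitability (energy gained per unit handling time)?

leatherjackets

Profitability E/h (kJ/s): leatherjackets = 1.2/16.4 = 0.0732, wireworms = 13.9/6.56 = 2.12, earthworms = 10.4/17.8 = 0.584.
Ranked: wireworms > earthworms > leatherjackets.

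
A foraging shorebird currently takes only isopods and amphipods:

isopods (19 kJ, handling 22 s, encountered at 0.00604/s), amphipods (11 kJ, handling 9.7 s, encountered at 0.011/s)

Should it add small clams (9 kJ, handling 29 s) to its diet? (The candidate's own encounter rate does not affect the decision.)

Intake rate on the current diet: R = (0.00604×19 + 0.011×11) / (1 + 0.00604×22 + 0.011×9.7) = 0.2358/1.24 = 0.1902 kJ/s.
Profitability of small clams: 9/29 = 0.3103 kJ/s.
Since 0.3103 > R, including small clams increases the long-run rate.

Yes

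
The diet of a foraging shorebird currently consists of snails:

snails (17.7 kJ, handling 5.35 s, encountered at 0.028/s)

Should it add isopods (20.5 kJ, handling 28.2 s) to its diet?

Current rate: (0.028×17.7)/(1 + 0.028×5.35) = 0.431 kJ/s.
Profitability of isopods: 20.5/28.2 = 0.727 kJ/s.
0.727 > 0.431, so adding isopods raises the average — include it.

Yes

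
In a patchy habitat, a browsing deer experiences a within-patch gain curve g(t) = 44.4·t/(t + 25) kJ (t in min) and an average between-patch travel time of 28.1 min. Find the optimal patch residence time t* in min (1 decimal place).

26.5 min

Maximise g(t)/(T+t): set derivative to zero → g'(t)(T+t) = g(t).
g'(t) = 44.4·25/(t + 25)². Setting 44.4·25/(t+25)² = 44.4t/[(t+25)(28.1+t)] gives 25(28.1+t) = t(t+25), so t² = 25×28.1 = 702.5.
t* = √702.5 = 26.5 min.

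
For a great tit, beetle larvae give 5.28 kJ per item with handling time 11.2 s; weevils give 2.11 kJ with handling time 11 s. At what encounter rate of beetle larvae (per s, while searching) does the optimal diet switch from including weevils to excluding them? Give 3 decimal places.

0.061 per s

Drop weevils once their profitability E₂/h₂ falls below the rate achievable on beetle larvae alone: E₂/h₂ = λE₁/(1 + λh₁).
Solve for λ: λE₁h₂ = E₂(1 + λh₁) → λ(E₁h₂ − E₂h₁) = E₂ → λ = E₂/(E₁h₂ − E₂h₁).
λ = 2.11/(5.28×11 − 2.11×11.2) = 2.11/34.45 = 0.06125 per s.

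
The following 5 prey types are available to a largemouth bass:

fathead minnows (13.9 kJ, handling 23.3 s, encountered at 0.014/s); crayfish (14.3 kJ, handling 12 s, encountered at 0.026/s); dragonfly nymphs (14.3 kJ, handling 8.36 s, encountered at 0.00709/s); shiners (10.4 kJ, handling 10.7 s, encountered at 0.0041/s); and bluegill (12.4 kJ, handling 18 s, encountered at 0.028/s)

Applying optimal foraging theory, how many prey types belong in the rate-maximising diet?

Rank by E/h (kJ/s): dragonfly nymphs 1.71, crayfish 1.19, shiners 0.972, bluegill 0.689, fathead minnows 0.597. Include each in turn until the next type's E/h falls below the running intake rate.
Rate on top 1: 0.09571. crayfish: 1.19 > 0.09571 → include.
Rate on top 2: 0.3451. shiners: 0.972 > 0.3451 → include.
Rate on top 3: 0.3645. bluegill: 0.689 > 0.3645 → include.
Rate on top 4: 0.4497. fathead minnows: 0.597 > 0.4497 → include.
Optimal diet: dragonfly nymphs, crayfish, shiners, bluegill, fathead minnows — 5 of 5 types.

5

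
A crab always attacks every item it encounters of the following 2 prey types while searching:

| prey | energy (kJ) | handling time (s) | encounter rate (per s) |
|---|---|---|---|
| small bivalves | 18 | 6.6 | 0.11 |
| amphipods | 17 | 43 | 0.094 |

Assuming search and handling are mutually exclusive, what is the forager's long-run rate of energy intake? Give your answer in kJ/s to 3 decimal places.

R = Σλ_iE_i / (1 + Σλ_ih_i)
Numerator: 0.11×18 + 0.094×17 = 3.578
Denominator: 1 + 0.11×6.6 + 0.094×43 = 5.768
R = 3.578/5.768 = 0.6203 kJ/s

0.620 kJ/s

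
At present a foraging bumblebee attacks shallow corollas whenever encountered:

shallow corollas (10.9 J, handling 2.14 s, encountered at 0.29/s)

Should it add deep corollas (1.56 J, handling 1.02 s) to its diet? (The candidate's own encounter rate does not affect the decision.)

On shallow corollas alone, R = ΣλE/(1+Σλh) = 3.161/1.621 = 1.951 J/s.
deep corollas: E/h = 1.56/1.02 = 1.529 J/s.
Since 1.529 < R, time spent handling deep corollas is better spent searching.

No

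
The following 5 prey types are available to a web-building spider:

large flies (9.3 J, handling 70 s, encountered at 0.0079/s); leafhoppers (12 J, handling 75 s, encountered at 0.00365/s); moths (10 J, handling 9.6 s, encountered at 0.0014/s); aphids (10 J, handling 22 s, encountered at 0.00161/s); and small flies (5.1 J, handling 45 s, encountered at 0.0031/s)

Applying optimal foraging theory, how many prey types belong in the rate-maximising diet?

5

Profitabilities (E/h, J/s): moths 1.04, aphids 0.455, leafhoppers 0.16, large flies 0.133, small flies 0.113. Add prey in this order while the next type's profitability exceeds the intake rate on those already taken.
Rate on top 1: 0.01381. aphids: 0.455 > 0.01381 → include.
Rate on top 2: 0.0287. leafhoppers: 0.16 > 0.0287 → include.
Rate on top 3: 0.05587. large flies: 0.133 > 0.05587 → include.
Rate on top 4: 0.07857. small flies: 0.113 > 0.07857 → include.
Optimal diet: moths, aphids, leafhoppers, large flies, small flies — 5 of 5 types.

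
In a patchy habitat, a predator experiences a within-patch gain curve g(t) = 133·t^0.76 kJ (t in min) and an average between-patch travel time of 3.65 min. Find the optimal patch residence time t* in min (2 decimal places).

11.56 min

By the marginal value theorem, leave when the instantaneous gain rate g'(t) equals the habitat-wide average g(t)/(T + t).
g'(t) = 0.76·133·t^-0.24. Setting 0.76·133·t^-0.24 = 133·t^0.76/(3.65+t) gives 0.76(3.65+t) = t, so 0.24·t = 0.76×3.65.
t* = 0.76×3.65/0.24 = 11.56 min.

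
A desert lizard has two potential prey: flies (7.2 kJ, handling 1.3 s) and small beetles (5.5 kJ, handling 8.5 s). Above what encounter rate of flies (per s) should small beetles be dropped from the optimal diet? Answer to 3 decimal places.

0.102 per s

At the threshold, the rate on flies alone equals the profitability of small beetles: λ·7.2/(1 + λ·1.3) = 5.5/8.5 = 0.6471.
Rearranging, λ(7.2 − 0.6471×1.3) = 0.6471, so λ = 0.6471/6.359 = 0.1018 per s.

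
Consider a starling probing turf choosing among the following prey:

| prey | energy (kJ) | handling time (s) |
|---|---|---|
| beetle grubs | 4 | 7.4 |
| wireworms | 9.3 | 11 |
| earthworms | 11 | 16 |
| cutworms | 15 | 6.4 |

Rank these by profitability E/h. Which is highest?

cutworms

In descending order of E/h:
cutworms: 15/6.4 = 2.34 kJ/s
wireworms: 9.3/11 = 0.845 kJ/s
earthworms: 11/16 = 0.688 kJ/s
beetle grubs: 4/7.4 = 0.541 kJ/s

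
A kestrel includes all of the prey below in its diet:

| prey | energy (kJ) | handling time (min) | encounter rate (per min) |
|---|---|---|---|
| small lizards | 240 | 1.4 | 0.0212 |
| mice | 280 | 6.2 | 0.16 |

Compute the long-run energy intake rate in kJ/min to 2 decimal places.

24.68 kJ/min

Energy encountered per unit search time: 0.0212×240 + 0.16×280 = 49.89 kJ/min.
Handling time per unit search time: 0.0212×1.4 + 0.16×6.2 = 1.022.
Rate = 49.89/(1 + 1.022) = 24.68 kJ/min.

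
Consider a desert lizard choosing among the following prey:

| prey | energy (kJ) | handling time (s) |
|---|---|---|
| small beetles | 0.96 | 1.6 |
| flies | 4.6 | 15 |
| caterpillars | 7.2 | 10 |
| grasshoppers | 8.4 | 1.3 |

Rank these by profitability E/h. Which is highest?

Profitability E/h (kJ/s): small beetles = 0.96/1.6 = 0.6, flies = 4.6/15 = 0.307, caterpillars = 7.2/10 = 0.72, grasshoppers = 8.4/1.3 = 6.46.
Ranked: grasshoppers > caterpillars > small beetles > flies.

grasshoppers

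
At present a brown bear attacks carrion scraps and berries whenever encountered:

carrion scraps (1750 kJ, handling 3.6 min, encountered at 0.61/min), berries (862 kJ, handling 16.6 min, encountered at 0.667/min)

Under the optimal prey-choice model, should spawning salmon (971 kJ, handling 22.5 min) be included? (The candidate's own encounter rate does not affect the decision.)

Current rate: (0.61×1750 + 0.667×862)/(1 + 0.61×3.6 + 0.667×16.6) = 115.1 kJ/min.
spawning salmon: E/h = 971/22.5 = 43.16 kJ/min.
43.16 < 115.1, so adding spawning salmon would lower the average — exclude it.

No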